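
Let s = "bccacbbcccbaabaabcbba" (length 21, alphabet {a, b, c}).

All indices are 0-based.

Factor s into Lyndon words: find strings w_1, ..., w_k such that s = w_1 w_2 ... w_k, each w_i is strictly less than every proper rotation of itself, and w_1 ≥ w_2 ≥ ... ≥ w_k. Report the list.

["bcc", "acbbcccb", "aabaabcbb", "a"]

emit factor 1: 'bcc' (i=0, period=3)
emit factor 2: 'acbbcccb' (i=3, period=8)
emit factor 3: 'aabaabcbb' (i=11, period=9)
emit factor 4: 'a' (i=20, period=1)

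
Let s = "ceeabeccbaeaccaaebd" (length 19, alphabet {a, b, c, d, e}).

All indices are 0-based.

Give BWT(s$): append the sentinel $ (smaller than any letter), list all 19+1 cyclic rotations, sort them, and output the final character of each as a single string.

rank  rotation              last
    0  $ceeabeccbaeaccaaebd  d
    1  aaebd$ceeabeccbaeacc  c
    2  abeccbaeaccaaebd$cee  e
    3  accaaebd$ceeabeccbae  e
    4  aeaccaaebd$ceeabeccb  b
    5  aebd$ceeabeccbaeacca  a
    6  baeaccaaebd$ceeabecc  c
    7  bd$ceeabeccbaeaccaae  e
    8  beccbaeaccaaebd$ceea  a
    9  caaebd$ceeabeccbaeac  c
   10  cbaeaccaaebd$ceeabec  c
   11  ccaaebd$ceeabeccbaea  a
   12  ccbaeaccaaebd$ceeabe  e
   13  ceeabeccbaeaccaaebd$  $
   14  d$ceeabeccbaeaccaaeb  b
   15  eabeccbaeaccaaebd$ce  e
   16  eaccaaebd$ceeabeccba  a
   17  ebd$ceeabeccbaeaccaa  a
   18  eccbaeaccaaebd$ceeab  b
   19  eeabeccbaeaccaaebd$c  c

dceebaceaccae$beaabc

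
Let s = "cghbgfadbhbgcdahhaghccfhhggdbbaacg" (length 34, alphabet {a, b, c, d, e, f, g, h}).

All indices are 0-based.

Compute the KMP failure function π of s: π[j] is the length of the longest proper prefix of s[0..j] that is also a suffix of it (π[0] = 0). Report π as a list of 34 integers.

[0, 0, 0, 0, 0, 0, 0, 0, 0, 0, 0, 0, 1, 0, 0, 0, 0, 0, 0, 0, 1, 1, 0, 0, 0, 0, 0, 0, 0, 0, 0, 0, 1, 2]

π[0] = 0
j=1 s[j]='g': π[1]=0 (border '')
j=2 s[j]='h': π[2]=0 (border '')
j=3 s[j]='b': π[3]=0 (border '')
j=4 s[j]='g': π[4]=0 (border '')
j=5 s[j]='f': π[5]=0 (border '')
j=6 s[j]='a': π[6]=0 (border '')
j=7 s[j]='d': π[7]=0 (border '')
j=8 s[j]='b': π[8]=0 (border '')
j=9 s[j]='h': π[9]=0 (border '')
j=10 s[j]='b': π[10]=0 (border '')
j=11 s[j]='g': π[11]=0 (border '')
j=12 s[j]='c': π[12]=1 (border 'c')
j=13 s[j]='d': k: 1→0; π[13]=0 (border '')
j=14 s[j]='a': π[14]=0 (border '')
j=15 s[j]='h': π[15]=0 (border '')
j=16 s[j]='h': π[16]=0 (border '')
j=17 s[j]='a': π[17]=0 (border '')
j=18 s[j]='g': π[18]=0 (border '')
j=19 s[j]='h': π[19]=0 (border '')
j=20 s[j]='c': π[20]=1 (border 'c')
j=21 s[j]='c': k: 1→0; π[21]=1 (border 'c')
j=22 s[j]='f': k: 1→0; π[22]=0 (border '')
j=23 s[j]='h': π[23]=0 (border '')
j=24 s[j]='h': π[24]=0 (border '')
j=25 s[j]='g': π[25]=0 (border '')
j=26 s[j]='g': π[26]=0 (border '')
j=27 s[j]='d': π[27]=0 (border '')
j=28 s[j]='b': π[28]=0 (border '')
j=29 s[j]='b': π[29]=0 (border '')
j=30 s[j]='a': π[30]=0 (border '')
j=31 s[j]='a': π[31]=0 (border '')
j=32 s[j]='c': π[32]=1 (border 'c')
j=33 s[j]='g': π[33]=2 (border 'cg')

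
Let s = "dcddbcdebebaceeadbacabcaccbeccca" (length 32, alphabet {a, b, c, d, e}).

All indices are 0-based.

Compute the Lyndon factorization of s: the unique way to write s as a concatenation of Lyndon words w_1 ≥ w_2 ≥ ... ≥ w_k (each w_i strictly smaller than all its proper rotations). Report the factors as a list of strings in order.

["d", "cdd", "bcdebe", "b", "aceeadb", "ac", "abcaccbeccc", "a"]

emit factor 1: 'd' (i=0, period=1)
emit factor 2: 'cdd' (i=1, period=3)
emit factor 3: 'bcdebe' (i=4, period=6)
emit factor 4: 'b' (i=10, period=1)
emit factor 5: 'aceeadb' (i=11, period=7)
emit factor 6: 'ac' (i=18, period=2)
emit factor 7: 'abcaccbeccc' (i=20, period=11)
emit factor 8: 'a' (i=31, period=1)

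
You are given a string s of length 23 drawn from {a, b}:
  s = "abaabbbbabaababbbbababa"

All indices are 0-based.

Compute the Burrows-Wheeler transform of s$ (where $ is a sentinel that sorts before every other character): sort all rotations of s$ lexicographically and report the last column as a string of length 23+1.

abbbbb$baabaaaabbabbbbaa

rank  rotation                  last
    0  $abaabbbbabaababbbbababa  a
    1  a$abaabbbbabaababbbbabab  b
    2  aababbbbababa$abaabbbbab  b
    3  aabbbbabaababbbbababa$ab  b
    4  aba$abaabbbbabaababbbbab  b
    5  abaababbbbababa$abaabbbb  b
    6  abaabbbbabaababbbbababa$  $
    7  ababa$abaabbbbabaababbbb  b
    8  ababbbbababa$abaabbbbaba  a
    9  abbbbabaababbbbababa$aba  a
   10  abbbbababa$abaabbbbabaab  b
   11  ba$abaabbbbabaababbbbaba  a
   12  baababbbbababa$abaabbbba  a
   13  baabbbbabaababbbbababa$a  a
   14  baba$abaabbbbabaababbbba  a
   15  babaababbbbababa$abaabbb  b
   16  bababa$abaabbbbabaababbb  b
   17  babbbbababa$abaabbbbabaa  a
   18  bbabaababbbbababa$abaabb  b
   19  bbababa$abaabbbbabaababb  b
   20  bbbabaababbbbababa$abaab  b
   21  bbbababa$abaabbbbabaabab  b
   22  bbbbabaababbbbababa$abaa  a
   23  bbbbababa$abaabbbbabaaba  a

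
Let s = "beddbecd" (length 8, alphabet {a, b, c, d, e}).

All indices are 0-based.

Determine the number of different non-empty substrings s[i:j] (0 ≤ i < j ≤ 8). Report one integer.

rank | idx | suffix
   0 |   4 | becd
   1 |   0 | beddbecd
   2 |   6 | cd
   3 |   7 | d
   4 |   3 | dbecd
   5 |   2 | ddbecd
   6 |   5 | ecd
   7 |   1 | eddbecd

SA = [4, 0, 6, 7, 3, 2, 5, 1]
[i] adj suffixes → lcp
  [1] 4/0 → 2 ('be')
  [2] 0/6 → 0 ('')
  [3] 6/7 → 0 ('')
  [4] 7/3 → 1 ('d')
  [5] 3/2 → 1 ('d')
  [6] 2/5 → 0 ('')
  [7] 5/1 → 1 ('e')

n(n+1)/2 = 8·9/2 = 36
Σ LCP = 0 + 2 + 0 + 0 + 1 + 1 + 0 + 1 = 5
distinct = 36 − 5 = 31

31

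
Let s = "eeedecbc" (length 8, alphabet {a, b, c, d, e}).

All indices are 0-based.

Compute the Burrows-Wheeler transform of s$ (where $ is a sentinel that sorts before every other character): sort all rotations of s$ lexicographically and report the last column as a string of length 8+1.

ccbeedee$

rank  rotation   last
    0  $eeedecbc  c
    1  bc$eeedec  c
    2  c$eeedecb  b
    3  cbc$eeede  e
    4  decbc$eee  e
    5  ecbc$eeed  d
    6  edecbc$ee  e
    7  eedecbc$e  e
    8  eeedecbc$  $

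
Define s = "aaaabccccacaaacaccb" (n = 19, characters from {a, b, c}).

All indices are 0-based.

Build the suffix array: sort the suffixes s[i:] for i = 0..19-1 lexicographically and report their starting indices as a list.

rank→(start, suffix):
  0 → (0, 'aaaabccccacaaacaccb')
  1 → (1, 'aaabccccacaaacaccb')
  2 → (11, 'aaacaccb')
  3 → (2, 'aabccccacaaacaccb')
  4 → (12, 'aacaccb')
  5 → (3, 'abccccacaaacaccb')
  6 → (9, 'acaaacaccb')
  7 → (13, 'acaccb')
  8 → (15, 'accb')
  9 → (18, 'b')
  10 → (4, 'bccccacaaacaccb')
  11 → (10, 'caaacaccb')
  12 → (8, 'cacaaacaccb')
  13 → (14, 'caccb')
  14 → (17, 'cb')
  15 → (7, 'ccacaaacaccb')
  16 → (16, 'ccb')
  17 → (6, 'cccacaaacaccb')
  18 → (5, 'ccccacaaacaccb')

[0, 1, 11, 2, 12, 3, 9, 13, 15, 18, 4, 10, 8, 14, 17, 7, 16, 6, 5]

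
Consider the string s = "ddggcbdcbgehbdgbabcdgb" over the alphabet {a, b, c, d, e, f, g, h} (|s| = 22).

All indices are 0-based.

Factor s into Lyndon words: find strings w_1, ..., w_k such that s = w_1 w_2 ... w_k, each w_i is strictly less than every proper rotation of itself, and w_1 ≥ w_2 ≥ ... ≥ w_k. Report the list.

["ddgg", "c", "bdcbgehbdg", "b", "abcdgb"]

emit factor 1: 'ddgg' (i=0, period=4)
emit factor 2: 'c' (i=4, period=1)
emit factor 3: 'bdcbgehbdg' (i=5, period=10)
emit factor 4: 'b' (i=15, period=1)
emit factor 5: 'abcdgb' (i=16, period=6)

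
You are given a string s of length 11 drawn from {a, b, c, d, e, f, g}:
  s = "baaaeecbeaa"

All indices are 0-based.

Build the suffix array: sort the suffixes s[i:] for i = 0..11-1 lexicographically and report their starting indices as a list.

rank | idx | suffix
   0 |  10 | a
   1 |   9 | aa
   2 |   1 | aaaeecbeaa
   3 |   2 | aaeecbeaa
   4 |   3 | aeecbeaa
   5 |   0 | baaaeecbeaa
   6 |   7 | beaa
   7 |   6 | cbeaa
   8 |   8 | eaa
   9 |   5 | ecbeaa
  10 |   4 | eecbeaa

[10, 9, 1, 2, 3, 0, 7, 6, 8, 5, 4]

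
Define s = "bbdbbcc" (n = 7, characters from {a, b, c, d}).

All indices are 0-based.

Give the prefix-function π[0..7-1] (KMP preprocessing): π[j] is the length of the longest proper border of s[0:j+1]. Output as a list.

[0, 1, 0, 1, 2, 0, 0]

π[0] = 0
j=1 s[j]='b': π[1]=1 (border 'b')
j=2 s[j]='d': k: 1→0; π[2]=0 (border '')
j=3 s[j]='b': π[3]=1 (border 'b')
j=4 s[j]='b': π[4]=2 (border 'bb')
j=5 s[j]='c': k: 2→1→0; π[5]=0 (border '')
j=6 s[j]='c': π[6]=0 (border '')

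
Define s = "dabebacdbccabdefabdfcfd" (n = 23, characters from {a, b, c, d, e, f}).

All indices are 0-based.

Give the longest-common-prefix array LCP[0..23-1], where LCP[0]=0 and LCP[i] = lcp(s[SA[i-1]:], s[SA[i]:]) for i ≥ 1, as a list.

[0, 3, 2, 1, 0, 1, 1, 2, 1, 0, 1, 1, 1, 0, 1, 1, 1, 1, 0, 1, 0, 1, 1]

rank→(start, suffix):
  0 → (11, 'abdefabdfcfd')
  1 → (16, 'abdfcfd')
  2 → (1, 'abebacdbccabdefabdfcfd')
  3 → (5, 'acdbccabdefabdfcfd')
  4 → (4, 'bacdbccabdefabdfcfd')
  5 → (8, 'bccabdefabdfcfd')
  6 → (12, 'bdefabdfcfd')
  7 → (17, 'bdfcfd')
  8 → (2, 'bebacdbccabdefabdfcfd')
  9 → (10, 'cabdefabdfcfd')
  10 → (9, 'ccabdefabdfcfd')
  11 → (6, 'cdbccabdefabdfcfd')
  12 → (20, 'cfd')
  13 → (22, 'd')
  14 → (0, 'dabebacdbccabdefabdfcfd')
  15 → (7, 'dbccabdefabdfcfd')
  16 → (13, 'defabdfcfd')
  17 → (18, 'dfcfd')
  18 → (3, 'ebacdbccabdefabdfcfd')
  19 → (14, 'efabdfcfd')
  20 → (15, 'fabdfcfd')
  21 → (19, 'fcfd')
  22 → (21, 'fd')

SA = [11, 16, 1, 5, 4, 8, 12, 17, 2, 10, 9, 6, 20, 22, 0, 7, 13, 18, 3, 14, 15, 19, 21]
i: (SA[i-1],SA[i]) lcp shared
  1: (11,16) 3 'abd'
  2: (16,1) 2 'ab'
  3: (1,5) 1 'a'
  4: (5,4) 0 ''
  5: (4,8) 1 'b'
  6: (8,12) 1 'b'
  7: (12,17) 2 'bd'
  8: (17,2) 1 'b'
  9: (2,10) 0 ''
  10: (10,9) 1 'c'
  11: (9,6) 1 'c'
  12: (6,20) 1 'c'
  13: (20,22) 0 ''
  14: (22,0) 1 'd'
  15: (0,7) 1 'd'
  16: (7,13) 1 'd'
  17: (13,18) 1 'd'
  18: (18,3) 0 ''
  19: (3,14) 1 'e'
  20: (14,15) 0 ''
  21: (15,19) 1 'f'
  22: (19,21) 1 'f'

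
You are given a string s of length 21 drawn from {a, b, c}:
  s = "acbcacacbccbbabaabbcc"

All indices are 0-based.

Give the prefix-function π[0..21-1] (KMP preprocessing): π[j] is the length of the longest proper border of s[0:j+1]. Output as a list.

[0, 0, 0, 0, 1, 2, 1, 2, 3, 4, 0, 0, 0, 1, 0, 1, 1, 0, 0, 0, 0]

π[0] = 0
j=1 s[j]='c': π[1]=0 (border '')
j=2 s[j]='b': π[2]=0 (border '')
j=3 s[j]='c': π[3]=0 (border '')
j=4 s[j]='a': π[4]=1 (border 'a')
j=5 s[j]='c': π[5]=2 (border 'ac')
j=6 s[j]='a': k: 2→0; π[6]=1 (border 'a')
j=7 s[j]='c': π[7]=2 (border 'ac')
j=8 s[j]='b': π[8]=3 (border 'acb')
j=9 s[j]='c': π[9]=4 (border 'acbc')
j=10 s[j]='c': k: 4→0; π[10]=0 (border '')
j=11 s[j]='b': π[11]=0 (border '')
j=12 s[j]='b': π[12]=0 (border '')
j=13 s[j]='a': π[13]=1 (border 'a')
j=14 s[j]='b': k: 1→0; π[14]=0 (border '')
j=15 s[j]='a': π[15]=1 (border 'a')
j=16 s[j]='a': k: 1→0; π[16]=1 (border 'a')
j=17 s[j]='b': k: 1→0; π[17]=0 (border '')
j=18 s[j]='b': π[18]=0 (border '')
j=19 s[j]='c': π[19]=0 (border '')
j=20 s[j]='c': π[20]=0 (border '')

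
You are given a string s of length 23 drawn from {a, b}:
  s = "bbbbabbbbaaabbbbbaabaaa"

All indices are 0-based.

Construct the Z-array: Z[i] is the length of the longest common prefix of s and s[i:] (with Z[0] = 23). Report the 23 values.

Z[0]=23
i=1: outside box; Z[1]=3 grow→box=[1,4)
i=2: min(r-i=2, Z[1]=3)=2; Z[2]=2
i=3: min(r-i=1, Z[2]=2)=1; Z[3]=1
i=4: outside box; Z[4]=0
i=5: outside box; Z[5]=5 grow→box=[5,10)
i=6: min(r-i=4, Z[1]=3)=3; Z[6]=3
i=7: min(r-i=3, Z[2]=2)=2; Z[7]=2
i=8: min(r-i=2, Z[3]=1)=1; Z[8]=1
i=9: min(r-i=1, Z[4]=0)=0; Z[9]=0
i=10: outside box; Z[10]=0
i=11: outside box; Z[11]=0
i=12: outside box; Z[12]=4 grow→box=[12,16)
i=13: min(r-i=3, Z[1]=3)=3; Z[13]=5 grow→box=[13,18)
i=14: min(r-i=4, Z[1]=3)=3; Z[14]=3
i=15: min(r-i=3, Z[2]=2)=2; Z[15]=2
i=16: min(r-i=2, Z[3]=1)=1; Z[16]=1
i=17: min(r-i=1, Z[4]=0)=0; Z[17]=0
i=18: outside box; Z[18]=0
i=19: outside box; Z[19]=1 grow→box=[19,20)
i=20: outside box; Z[20]=0
i=21: outside box; Z[21]=0
i=22: outside box; Z[22]=0

[23, 3, 2, 1, 0, 5, 3, 2, 1, 0, 0, 0, 4, 5, 3, 2, 1, 0, 0, 1, 0, 0, 0]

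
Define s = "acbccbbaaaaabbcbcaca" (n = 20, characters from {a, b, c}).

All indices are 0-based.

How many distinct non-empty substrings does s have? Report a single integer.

rank | idx | suffix
   0 |  19 | a
   1 |   7 | aaaaabbcbcaca
   2 |   8 | aaaabbcbcaca
   3 |   9 | aaabbcbcaca
   4 |  10 | aabbcbcaca
   5 |  11 | abbcbcaca
   6 |  17 | aca
   7 |   0 | acbccbbaaaaabbcbcaca
   8 |   6 | baaaaabbcbcaca
   9 |   5 | bbaaaaabbcbcaca
  10 |  12 | bbcbcaca
  11 |  15 | bcaca
  12 |  13 | bcbcaca
  13 |   2 | bccbbaaaaabbcbcaca
  14 |  18 | ca
  15 |  16 | caca
  16 |   4 | cbbaaaaabbcbcaca
  17 |  14 | cbcaca
  18 |   1 | cbccbbaaaaabbcbcaca
  19 |   3 | ccbbaaaaabbcbcaca

SA = [19, 7, 8, 9, 10, 11, 17, 0, 6, 5, 12, 15, 13, 2, 18, 16, 4, 14, 1, 3]
i: (SA[i-1],SA[i]) lcp shared
  1: (19,7) 1 'a'
  2: (7,8) 4 'aaaa'
  3: (8,9) 3 'aaa'
  4: (9,10) 2 'aa'
  5: (10,11) 1 'a'
  6: (11,17) 1 'a'
  7: (17,0) 2 'ac'
  8: (0,6) 0 ''
  9: (6,5) 1 'b'
  10: (5,12) 2 'bb'
  11: (12,15) 1 'b'
  12: (15,13) 2 'bc'
  13: (13,2) 2 'bc'
  14: (2,18) 0 ''
  15: (18,16) 2 'ca'
  16: (16,4) 1 'c'
  17: (4,14) 2 'cb'
  18: (14,1) 3 'cbc'
  19: (1,3) 1 'c'

n(n+1)/2 = 20·21/2 = 210
Σ LCP = 0 + 1 + 4 + 3 + 2 + 1 + 1 + 2 + 0 + 1 + 2 + 1 + 2 + 2 + 0 + 2 + 1 + 2 + 3 + 1 = 31
distinct = 210 − 31 = 179

179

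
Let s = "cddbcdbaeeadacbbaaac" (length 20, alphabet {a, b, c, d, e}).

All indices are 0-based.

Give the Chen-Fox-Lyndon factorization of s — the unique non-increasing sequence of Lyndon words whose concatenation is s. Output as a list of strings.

["cdd", "bcd", "b", "aee", "ad", "acbb", "aaac"]

emit factor 1: 'cdd' (i=0, period=3)
emit factor 2: 'bcd' (i=3, period=3)
emit factor 3: 'b' (i=6, period=1)
emit factor 4: 'aee' (i=7, period=3)
emit factor 5: 'ad' (i=10, period=2)
emit factor 6: 'acbb' (i=12, period=4)
emit factor 7: 'aaac' (i=16, period=4)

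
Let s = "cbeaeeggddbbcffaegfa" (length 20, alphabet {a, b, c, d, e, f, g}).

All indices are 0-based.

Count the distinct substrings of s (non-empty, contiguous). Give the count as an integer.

rank→(start, suffix):
  0 → (19, 'a')
  1 → (3, 'aeeggddbbcffaegfa')
  2 → (15, 'aegfa')
  3 → (10, 'bbcffaegfa')
  4 → (11, 'bcffaegfa')
  5 → (1, 'beaeeggddbbcffaegfa')
  6 → (0, 'cbeaeeggddbbcffaegfa')
  7 → (12, 'cffaegfa')
  8 → (9, 'dbbcffaegfa')
  9 → (8, 'ddbbcffaegfa')
  10 → (2, 'eaeeggddbbcffaegfa')
  11 → (4, 'eeggddbbcffaegfa')
  12 → (16, 'egfa')
  13 → (5, 'eggddbbcffaegfa')
  14 → (18, 'fa')
  15 → (14, 'faegfa')
  16 → (13, 'ffaegfa')
  17 → (7, 'gddbbcffaegfa')
  18 → (17, 'gfa')
  19 → (6, 'ggddbbcffaegfa')

SA = [19, 3, 15, 10, 11, 1, 0, 12, 9, 8, 2, 4, 16, 5, 18, 14, 13, 7, 17, 6]
[i] adj suffixes → lcp
  [1] 19/3 → 1 ('a')
  [2] 3/15 → 2 ('ae')
  [3] 15/10 → 0 ('')
  [4] 10/11 → 1 ('b')
  [5] 11/1 → 1 ('b')
  [6] 1/0 → 0 ('')
  [7] 0/12 → 1 ('c')
  [8] 12/9 → 0 ('')
  [9] 9/8 → 1 ('d')
  [10] 8/2 → 0 ('')
  [11] 2/4 → 1 ('e')
  [12] 4/16 → 1 ('e')
  [13] 16/5 → 2 ('eg')
  [14] 5/18 → 0 ('')
  [15] 18/14 → 2 ('fa')
  [16] 14/13 → 1 ('f')
  [17] 13/7 → 0 ('')
  [18] 7/17 → 1 ('g')
  [19] 17/6 → 1 ('g')

n(n+1)/2 = 20·21/2 = 210
Σ LCP = 0 + 1 + 2 + 0 + 1 + 1 + 0 + 1 + 0 + 1 + 0 + 1 + 1 + 2 + 0 + 2 + 1 + 0 + 1 + 1 = 16
distinct = 210 − 16 = 194

194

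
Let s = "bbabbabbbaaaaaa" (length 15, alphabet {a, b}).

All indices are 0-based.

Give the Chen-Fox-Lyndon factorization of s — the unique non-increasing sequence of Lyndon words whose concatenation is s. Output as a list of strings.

["b", "b", "abbabbb", "a", "a", "a", "a", "a", "a"]

emit factor 1: 'b' (i=0, period=1)
emit factor 2: 'b' (i=1, period=1)
emit factor 3: 'abbabbb' (i=2, period=7)
emit factor 4: 'a' (i=9, period=1)
emit factor 5: 'a' (i=10, period=1)
emit factor 6: 'a' (i=11, period=1)
emit factor 7: 'a' (i=12, period=1)
emit factor 8: 'a' (i=13, period=1)
emit factor 9: 'a' (i=14, period=1)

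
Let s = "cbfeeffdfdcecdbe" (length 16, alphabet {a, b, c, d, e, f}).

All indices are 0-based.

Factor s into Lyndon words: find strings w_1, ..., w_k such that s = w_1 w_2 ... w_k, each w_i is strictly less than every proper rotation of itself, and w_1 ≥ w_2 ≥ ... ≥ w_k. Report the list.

emit factor 1: 'c' (i=0, period=1)
emit factor 2: 'bfeeffdfdcecd' (i=1, period=13)
emit factor 3: 'be' (i=14, period=2)

["c", "bfeeffdfdcecd", "be"]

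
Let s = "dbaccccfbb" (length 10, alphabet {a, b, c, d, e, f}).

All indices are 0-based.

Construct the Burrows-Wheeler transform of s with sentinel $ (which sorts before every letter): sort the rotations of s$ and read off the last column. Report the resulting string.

bbbdfaccc$c

rank  rotation     last
    0  $dbaccccfbb  b
    1  accccfbb$db  b
    2  b$dbaccccfb  b
    3  baccccfbb$d  d
    4  bb$dbaccccf  f
    5  ccccfbb$dba  a
    6  cccfbb$dbac  c
    7  ccfbb$dbacc  c
    8  cfbb$dbaccc  c
    9  dbaccccfbb$  $
   10  fbb$dbacccc  c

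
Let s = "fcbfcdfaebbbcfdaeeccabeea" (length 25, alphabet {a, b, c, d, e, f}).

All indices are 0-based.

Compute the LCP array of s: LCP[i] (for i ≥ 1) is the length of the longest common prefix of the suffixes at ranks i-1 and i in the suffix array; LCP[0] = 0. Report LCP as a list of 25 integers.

[0, 1, 1, 2, 0, 2, 1, 1, 1, 0, 1, 1, 1, 1, 0, 1, 0, 1, 1, 1, 2, 0, 1, 2, 1]

sorted suffixes:
  #0 SA[0]=24  'a'
  #1 SA[1]=20  'abeea'
  #2 SA[2]=7  'aebbbcfdaeeccabeea'
  #3 SA[3]=15  'aeeccabeea'
  #4 SA[4]=9  'bbbcfdaeeccabeea'
  #5 SA[5]=10  'bbcfdaeeccabeea'
  #6 SA[6]=11  'bcfdaeeccabeea'
  #7 SA[7]=21  'beea'
  #8 SA[8]=2  'bfcdfaebbbcfdaeeccabeea'
  #9 SA[9]=19  'cabeea'
  #10 SA[10]=1  'cbfcdfaebbbcfdaeeccabeea'
  #11 SA[11]=18  'ccabeea'
  #12 SA[12]=4  'cdfaebbbcfdaeeccabeea'
  #13 SA[13]=12  'cfdaeeccabeea'
  #14 SA[14]=14  'daeeccabeea'
  #15 SA[15]=5  'dfaebbbcfdaeeccabeea'
  #16 SA[16]=23  'ea'
  #17 SA[17]=8  'ebbbcfdaeeccabeea'
  #18 SA[18]=17  'eccabeea'
  #19 SA[19]=22  'eea'
  #20 SA[20]=16  'eeccabeea'
  #21 SA[21]=6  'faebbbcfdaeeccabeea'
  #22 SA[22]=0  'fcbfcdfaebbbcfdaeeccabeea'
  #23 SA[23]=3  'fcdfaebbbcfdaeeccabeea'
  #24 SA[24]=13  'fdaeeccabeea'

SA = [24, 20, 7, 15, 9, 10, 11, 21, 2, 19, 1, 18, 4, 12, 14, 5, 23, 8, 17, 22, 16, 6, 0, 3, 13]
rank  pair      lcp
   1  s[24:],s[20:]  1  'a'
   2  s[20:],s[7:]  1  'a'
   3  s[7:],s[15:]  2  'ae'
   4  s[15:],s[9:]  0  ''
   5  s[9:],s[10:]  2  'bb'
   6  s[10:],s[11:]  1  'b'
   7  s[11:],s[21:]  1  'b'
   8  s[21:],s[2:]  1  'b'
   9  s[2:],s[19:]  0  ''
  10  s[19:],s[1:]  1  'c'
  11  s[1:],s[18:]  1  'c'
  12  s[18:],s[4:]  1  'c'
  13  s[4:],s[12:]  1  'c'
  14  s[12:],s[14:]  0  ''
  15  s[14:],s[5:]  1  'd'
  16  s[5:],s[23:]  0  ''
  17  s[23:],s[8:]  1  'e'
  18  s[8:],s[17:]  1  'e'
  19  s[17:],s[22:]  1  'e'
  20  s[22:],s[16:]  2  'ee'
  21  s[16:],s[6:]  0  ''
  22  s[6:],s[0:]  1  'f'
  23  s[0:],s[3:]  2  'fc'
  24  s[3:],s[13:]  1  'f'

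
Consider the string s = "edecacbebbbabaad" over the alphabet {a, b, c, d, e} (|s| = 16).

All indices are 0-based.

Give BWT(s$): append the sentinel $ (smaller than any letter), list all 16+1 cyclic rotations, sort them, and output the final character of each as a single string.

rank  rotation           last
    0  $edecacbebbbabaad  d
    1  aad$edecacbebbbab  b
    2  abaad$edecacbebbb  b
    3  acbebbbabaad$edec  c
    4  ad$edecacbebbbaba  a
    5  baad$edecacbebbba  a
    6  babaad$edecacbebb  b
    7  bbabaad$edecacbeb  b
    8  bbbabaad$edecacbe  e
    9  bebbbabaad$edecac  c
   10  cacbebbbabaad$ede  e
   11  cbebbbabaad$edeca  a
   12  d$edecacbebbbabaa  a
   13  decacbebbbabaad$e  e
   14  ebbbabaad$edecacb  b
   15  ecacbebbbabaad$ed  d
   16  edecacbebbbabaad$  $

dbbcaabbeceaaebd$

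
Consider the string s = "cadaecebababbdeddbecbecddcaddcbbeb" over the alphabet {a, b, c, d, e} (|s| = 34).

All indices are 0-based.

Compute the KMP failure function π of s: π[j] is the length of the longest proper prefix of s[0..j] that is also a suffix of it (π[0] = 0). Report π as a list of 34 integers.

π[0] = 0
j=1 s[j]='a': π[1]=0 (border '')
j=2 s[j]='d': π[2]=0 (border '')
j=3 s[j]='a': π[3]=0 (border '')
j=4 s[j]='e': π[4]=0 (border '')
j=5 s[j]='c': π[5]=1 (border 'c')
j=6 s[j]='e': k: 1→0; π[6]=0 (border '')
j=7 s[j]='b': π[7]=0 (border '')
j=8 s[j]='a': π[8]=0 (border '')
j=9 s[j]='b': π[9]=0 (border '')
j=10 s[j]='a': π[10]=0 (border '')
j=11 s[j]='b': π[11]=0 (border '')
j=12 s[j]='b': π[12]=0 (border '')
j=13 s[j]='d': π[13]=0 (border '')
j=14 s[j]='e': π[14]=0 (border '')
j=15 s[j]='d': π[15]=0 (border '')
j=16 s[j]='d': π[16]=0 (border '')
j=17 s[j]='b': π[17]=0 (border '')
j=18 s[j]='e': π[18]=0 (border '')
j=19 s[j]='c': π[19]=1 (border 'c')
j=20 s[j]='b': k: 1→0; π[20]=0 (border '')
j=21 s[j]='e': π[21]=0 (border '')
j=22 s[j]='c': π[22]=1 (border 'c')
j=23 s[j]='d': k: 1→0; π[23]=0 (border '')
j=24 s[j]='d': π[24]=0 (border '')
j=25 s[j]='c': π[25]=1 (border 'c')
j=26 s[j]='a': π[26]=2 (border 'ca')
j=27 s[j]='d': π[27]=3 (border 'cad')
j=28 s[j]='d': k: 3→0; π[28]=0 (border '')
j=29 s[j]='c': π[29]=1 (border 'c')
j=30 s[j]='b': k: 1→0; π[30]=0 (border '')
j=31 s[j]='b': π[31]=0 (border '')
j=32 s[j]='e': π[32]=0 (border '')
j=33 s[j]='b': π[33]=0 (border '')

[0, 0, 0, 0, 0, 1, 0, 0, 0, 0, 0, 0, 0, 0, 0, 0, 0, 0, 0, 1, 0, 0, 1, 0, 0, 1, 2, 3, 0, 1, 0, 0, 0, 0]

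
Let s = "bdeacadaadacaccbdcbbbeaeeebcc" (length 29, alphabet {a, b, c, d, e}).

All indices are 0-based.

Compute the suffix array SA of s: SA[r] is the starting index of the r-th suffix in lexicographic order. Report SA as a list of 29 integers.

sorted suffixes:
  #0 SA[0]=7  'aadacaccbdcbbbeaeeebcc'
  #1 SA[1]=10  'acaccbdcbbbeaeeebcc'
  #2 SA[2]=3  'acadaadacaccbdcbbbeaeeebcc'
  #3 SA[3]=12  'accbdcbbbeaeeebcc'
  #4 SA[4]=5  'adaadacaccbdcbbbeaeeebcc'
  #5 SA[5]=8  'adacaccbdcbbbeaeeebcc'
  #6 SA[6]=22  'aeeebcc'
  #7 SA[7]=18  'bbbeaeeebcc'
  #8 SA[8]=19  'bbeaeeebcc'
  #9 SA[9]=26  'bcc'
  #10 SA[10]=15  'bdcbbbeaeeebcc'
  #11 SA[11]=0  'bdeacadaadacaccbdcbbbeaeeebcc'
  #12 SA[12]=20  'beaeeebcc'
  #13 SA[13]=28  'c'
  #14 SA[14]=11  'caccbdcbbbeaeeebcc'
  #15 SA[15]=4  'cadaadacaccbdcbbbeaeeebcc'
  #16 SA[16]=17  'cbbbeaeeebcc'
  #17 SA[17]=14  'cbdcbbbeaeeebcc'
  #18 SA[18]=27  'cc'
  #19 SA[19]=13  'ccbdcbbbeaeeebcc'
  #20 SA[20]=6  'daadacaccbdcbbbeaeeebcc'
  #21 SA[21]=9  'dacaccbdcbbbeaeeebcc'
  #22 SA[22]=16  'dcbbbeaeeebcc'
  #23 SA[23]=1  'deacadaadacaccbdcbbbeaeeebcc'
  #24 SA[24]=2  'eacadaadacaccbdcbbbeaeeebcc'
  #25 SA[25]=21  'eaeeebcc'
  #26 SA[26]=25  'ebcc'
  #27 SA[27]=24  'eebcc'
  #28 SA[28]=23  'eeebcc'

[7, 10, 3, 12, 5, 8, 22, 18, 19, 26, 15, 0, 20, 28, 11, 4, 17, 14, 27, 13, 6, 9, 16, 1, 2, 21, 25, 24, 23]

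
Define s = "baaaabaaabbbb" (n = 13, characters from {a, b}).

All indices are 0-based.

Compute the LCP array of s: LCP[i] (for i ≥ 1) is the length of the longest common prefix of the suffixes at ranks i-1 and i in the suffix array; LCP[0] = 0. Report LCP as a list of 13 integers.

[0, 3, 4, 2, 3, 1, 2, 0, 1, 4, 1, 2, 3]

sorted suffixes:
  #0 SA[0]=1  'aaaabaaabbbb'
  #1 SA[1]=2  'aaabaaabbbb'
  #2 SA[2]=6  'aaabbbb'
  #3 SA[3]=3  'aabaaabbbb'
  #4 SA[4]=7  'aabbbb'
  #5 SA[5]=4  'abaaabbbb'
  #6 SA[6]=8  'abbbb'
  #7 SA[7]=12  'b'
  #8 SA[8]=0  'baaaabaaabbbb'
  #9 SA[9]=5  'baaabbbb'
  #10 SA[10]=11  'bb'
  #11 SA[11]=10  'bbb'
  #12 SA[12]=9  'bbbb'

SA = [1, 2, 6, 3, 7, 4, 8, 12, 0, 5, 11, 10, 9]
rank  pair      lcp
   1  s[1:],s[2:]  3  'aaa'
   2  s[2:],s[6:]  4  'aaab'
   3  s[6:],s[3:]  2  'aa'
   4  s[3:],s[7:]  3  'aab'
   5  s[7:],s[4:]  1  'a'
   6  s[4:],s[8:]  2  'ab'
   7  s[8:],s[12:]  0  ''
   8  s[12:],s[0:]  1  'b'
   9  s[0:],s[5:]  4  'baaa'
  10  s[5:],s[11:]  1  'b'
  11  s[11:],s[10:]  2  'bb'
  12  s[10:],s[9:]  3  'bbb'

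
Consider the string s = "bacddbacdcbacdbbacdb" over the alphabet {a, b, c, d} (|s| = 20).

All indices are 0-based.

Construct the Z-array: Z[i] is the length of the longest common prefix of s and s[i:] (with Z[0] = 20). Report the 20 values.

Z[0]=20
i=1: fresh scan; Z[1]=0
i=2: fresh scan; Z[2]=0
i=3: fresh scan; Z[3]=0
i=4: fresh scan; Z[4]=0
i=5: fresh scan; Z[5]=4 grow→box=[5,9)
i=6: min(r-i=3, Z[1]=0)=0; Z[6]=0
i=7: min(r-i=2, Z[2]=0)=0; Z[7]=0
i=8: min(r-i=1, Z[3]=0)=0; Z[8]=0
i=9: fresh scan; Z[9]=0
i=10: fresh scan; Z[10]=4 grow→box=[10,14)
i=11: min(r-i=3, Z[1]=0)=0; Z[11]=0
i=12: min(r-i=2, Z[2]=0)=0; Z[12]=0
i=13: min(r-i=1, Z[3]=0)=0; Z[13]=0
i=14: fresh scan; Z[14]=1 grow→box=[14,15)
i=15: fresh scan; Z[15]=4 grow→box=[15,19)
i=16: min(r-i=3, Z[1]=0)=0; Z[16]=0
i=17: min(r-i=2, Z[2]=0)=0; Z[17]=0
i=18: min(r-i=1, Z[3]=0)=0; Z[18]=0
i=19: fresh scan; Z[19]=1 grow→box=[19,20)

[20, 0, 0, 0, 0, 4, 0, 0, 0, 0, 4, 0, 0, 0, 1, 4, 0, 0, 0, 1]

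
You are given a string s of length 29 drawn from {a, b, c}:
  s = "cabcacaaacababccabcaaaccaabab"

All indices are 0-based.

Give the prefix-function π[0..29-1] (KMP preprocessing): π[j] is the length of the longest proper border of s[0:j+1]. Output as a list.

[0, 0, 0, 1, 2, 1, 2, 0, 0, 1, 2, 3, 0, 0, 1, 1, 2, 3, 4, 5, 0, 0, 1, 1, 2, 0, 0, 0, 0]

π[0] = 0
j=1 s[j]='a': π[1]=0 (border '')
j=2 s[j]='b': π[2]=0 (border '')
j=3 s[j]='c': π[3]=1 (border 'c')
j=4 s[j]='a': π[4]=2 (border 'ca')
j=5 s[j]='c': k: 2→0; π[5]=1 (border 'c')
j=6 s[j]='a': π[6]=2 (border 'ca')
j=7 s[j]='a': k: 2→0; π[7]=0 (border '')
j=8 s[j]='a': π[8]=0 (border '')
j=9 s[j]='c': π[9]=1 (border 'c')
j=10 s[j]='a': π[10]=2 (border 'ca')
j=11 s[j]='b': π[11]=3 (border 'cab')
j=12 s[j]='a': k: 3→0; π[12]=0 (border '')
j=13 s[j]='b': π[13]=0 (border '')
j=14 s[j]='c': π[14]=1 (border 'c')
j=15 s[j]='c': k: 1→0; π[15]=1 (border 'c')
j=16 s[j]='a': π[16]=2 (border 'ca')
j=17 s[j]='b': π[17]=3 (border 'cab')
j=18 s[j]='c': π[18]=4 (border 'cabc')
j=19 s[j]='a': π[19]=5 (border 'cabca')
j=20 s[j]='a': k: 5→2→0; π[20]=0 (border '')
j=21 s[j]='a': π[21]=0 (border '')
j=22 s[j]='c': π[22]=1 (border 'c')
j=23 s[j]='c': k: 1→0; π[23]=1 (border 'c')
j=24 s[j]='a': π[24]=2 (border 'ca')
j=25 s[j]='a': k: 2→0; π[25]=0 (border '')
j=26 s[j]='b': π[26]=0 (border '')
j=27 s[j]='a': π[27]=0 (border '')
j=28 s[j]='b': π[28]=0 (border '')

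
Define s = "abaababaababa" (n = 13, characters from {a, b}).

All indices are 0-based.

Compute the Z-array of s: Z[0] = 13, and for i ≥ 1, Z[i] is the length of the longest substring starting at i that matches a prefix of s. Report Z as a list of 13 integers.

Z[0]=13
i=1: i≥r, start 0; Z[1]=0
i=2: i≥r, start 0; Z[2]=1 scan→box=[2,3)
i=3: i≥r, start 0; Z[3]=3 scan→box=[3,6)
i=4: min(r-i=2, Z[1]=0)=0; Z[4]=0
i=5: min(r-i=1, Z[2]=1)=1; Z[5]=8 scan→box=[5,13)
i=6: min(r-i=7, Z[1]=0)=0; Z[6]=0
i=7: min(r-i=6, Z[2]=1)=1; Z[7]=1
i=8: min(r-i=5, Z[3]=3)=3; Z[8]=3
i=9: min(r-i=4, Z[4]=0)=0; Z[9]=0
i=10: min(r-i=3, Z[5]=8)=3; Z[10]=3
i=11: min(r-i=2, Z[6]=0)=0; Z[11]=0
i=12: min(r-i=1, Z[7]=1)=1; Z[12]=1

[13, 0, 1, 3, 0, 8, 0, 1, 3, 0, 3, 0, 1]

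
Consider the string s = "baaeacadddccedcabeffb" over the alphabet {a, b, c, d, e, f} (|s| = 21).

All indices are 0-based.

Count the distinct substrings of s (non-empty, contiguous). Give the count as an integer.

213

sorted suffixes:
  #0 SA[0]=1  'aaeacadddccedcabeffb'
  #1 SA[1]=15  'abeffb'
  #2 SA[2]=4  'acadddccedcabeffb'
  #3 SA[3]=6  'adddccedcabeffb'
  #4 SA[4]=2  'aeacadddccedcabeffb'
  #5 SA[5]=20  'b'
  #6 SA[6]=0  'baaeacadddccedcabeffb'
  #7 SA[7]=16  'beffb'
  #8 SA[8]=14  'cabeffb'
  #9 SA[9]=5  'cadddccedcabeffb'
  #10 SA[10]=10  'ccedcabeffb'
  #11 SA[11]=11  'cedcabeffb'
  #12 SA[12]=13  'dcabeffb'
  #13 SA[13]=9  'dccedcabeffb'
  #14 SA[14]=8  'ddccedcabeffb'
  #15 SA[15]=7  'dddccedcabeffb'
  #16 SA[16]=3  'eacadddccedcabeffb'
  #17 SA[17]=12  'edcabeffb'
  #18 SA[18]=17  'effb'
  #19 SA[19]=19  'fb'
  #20 SA[20]=18  'ffb'

SA = [1, 15, 4, 6, 2, 20, 0, 16, 14, 5, 10, 11, 13, 9, 8, 7, 3, 12, 17, 19, 18]
[i] adj suffixes → lcp
  [1] 1/15 → 1 ('a')
  [2] 15/4 → 1 ('a')
  [3] 4/6 → 1 ('a')
  [4] 6/2 → 1 ('a')
  [5] 2/20 → 0 ('')
  [6] 20/0 → 1 ('b')
  [7] 0/16 → 1 ('b')
  [8] 16/14 → 0 ('')
  [9] 14/5 → 2 ('ca')
  [10] 5/10 → 1 ('c')
  [11] 10/11 → 1 ('c')
  [12] 11/13 → 0 ('')
  [13] 13/9 → 2 ('dc')
  [14] 9/8 → 1 ('d')
  [15] 8/7 → 2 ('dd')
  [16] 7/3 → 0 ('')
  [17] 3/12 → 1 ('e')
  [18] 12/17 → 1 ('e')
  [19] 17/19 → 0 ('')
  [20] 19/18 → 1 ('f')

n(n+1)/2 = 21·22/2 = 231
Σ LCP = 0 + 1 + 1 + 1 + 1 + 0 + 1 + 1 + 0 + 2 + 1 + 1 + 0 + 2 + 1 + 2 + 0 + 1 + 1 + 0 + 1 = 18
distinct = 231 − 18 = 213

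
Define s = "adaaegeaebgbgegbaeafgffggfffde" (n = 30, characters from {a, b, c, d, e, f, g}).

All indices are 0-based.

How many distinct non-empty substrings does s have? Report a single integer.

rank→(start, suffix):
  0 → (2, 'aaegeaebgbgegbaeafgffggfffde')
  1 → (0, 'adaaegeaebgbgegbaeafgffggfffde')
  2 → (16, 'aeafgffggfffde')
  3 → (7, 'aebgbgegbaeafgffggfffde')
  4 → (3, 'aegeaebgbgegbaeafgffggfffde')
  5 → (18, 'afgffggfffde')
  6 → (15, 'baeafgffggfffde')
  7 → (9, 'bgbgegbaeafgffggfffde')
  8 → (11, 'bgegbaeafgffggfffde')
  9 → (1, 'daaegeaebgbgegbaeafgffggfffde')
  10 → (28, 'de')
  11 → (29, 'e')
  12 → (6, 'eaebgbgegbaeafgffggfffde')
  13 → (17, 'eafgffggfffde')
  14 → (8, 'ebgbgegbaeafgffggfffde')
  15 → (13, 'egbaeafgffggfffde')
  16 → (4, 'egeaebgbgegbaeafgffggfffde')
  17 → (27, 'fde')
  18 → (26, 'ffde')
  19 → (25, 'fffde')
  20 → (21, 'ffggfffde')
  21 → (19, 'fgffggfffde')
  22 → (22, 'fggfffde')
  23 → (14, 'gbaeafgffggfffde')
  24 → (10, 'gbgegbaeafgffggfffde')
  25 → (5, 'geaebgbgegbaeafgffggfffde')
  26 → (12, 'gegbaeafgffggfffde')
  27 → (24, 'gfffde')
  28 → (20, 'gffggfffde')
  29 → (23, 'ggfffde')

SA = [2, 0, 16, 7, 3, 18, 15, 9, 11, 1, 28, 29, 6, 17, 8, 13, 4, 27, 26, 25, 21, 19, 22, 14, 10, 5, 12, 24, 20, 23]
i: (SA[i-1],SA[i]) lcp shared
  1: (2,0) 1 'a'
  2: (0,16) 1 'a'
  3: (16,7) 2 'ae'
  4: (7,3) 2 'ae'
  5: (3,18) 1 'a'
  6: (18,15) 0 ''
  7: (15,9) 1 'b'
  8: (9,11) 2 'bg'
  9: (11,1) 0 ''
  10: (1,28) 1 'd'
  11: (28,29) 0 ''
  12: (29,6) 1 'e'
  13: (6,17) 2 'ea'
  14: (17,8) 1 'e'
  15: (8,13) 1 'e'
  16: (13,4) 2 'eg'
  17: (4,27) 0 ''
  18: (27,26) 1 'f'
  19: (26,25) 2 'ff'
  20: (25,21) 2 'ff'
  21: (21,19) 1 'f'
  22: (19,22) 2 'fg'
  23: (22,14) 0 ''
  24: (14,10) 2 'gb'
  25: (10,5) 1 'g'
  26: (5,12) 2 'ge'
  27: (12,24) 1 'g'
  28: (24,20) 3 'gff'
  29: (20,23) 1 'g'

n(n+1)/2 = 30·31/2 = 465
Σ LCP = 0 + 1 + 1 + 2 + 2 + 1 + 0 + 1 + 2 + 0 + 1 + 0 + 1 + 2 + 1 + 1 + 2 + 0 + 1 + 2 + 2 + 1 + 2 + 0 + 2 + 1 + 2 + 1 + 3 + 1 = 36
distinct = 465 − 36 = 429

429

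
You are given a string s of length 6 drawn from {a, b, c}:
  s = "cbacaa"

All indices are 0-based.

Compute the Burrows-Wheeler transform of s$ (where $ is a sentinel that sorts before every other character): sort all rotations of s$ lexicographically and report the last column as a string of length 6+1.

rank  rotation last
    0  $cbacaa  a
    1  a$cbaca  a
    2  aa$cbac  c
    3  acaa$cb  b
    4  bacaa$c  c
    5  caa$cba  a
    6  cbacaa$  $

aacbca$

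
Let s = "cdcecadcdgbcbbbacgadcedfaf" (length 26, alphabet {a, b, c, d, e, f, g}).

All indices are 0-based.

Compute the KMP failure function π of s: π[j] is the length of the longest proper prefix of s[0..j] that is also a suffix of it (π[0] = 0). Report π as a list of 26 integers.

[0, 0, 1, 0, 1, 0, 0, 1, 2, 0, 0, 1, 0, 0, 0, 0, 1, 0, 0, 0, 1, 0, 0, 0, 0, 0]

π[0] = 0
j=1 s[j]='d': π[1]=0 (border '')
j=2 s[j]='c': π[2]=1 (border 'c')
j=3 s[j]='e': k: 1→0; π[3]=0 (border '')
j=4 s[j]='c': π[4]=1 (border 'c')
j=5 s[j]='a': k: 1→0; π[5]=0 (border '')
j=6 s[j]='d': π[6]=0 (border '')
j=7 s[j]='c': π[7]=1 (border 'c')
j=8 s[j]='d': π[8]=2 (border 'cd')
j=9 s[j]='g': k: 2→0; π[9]=0 (border '')
j=10 s[j]='b': π[10]=0 (border '')
j=11 s[j]='c': π[11]=1 (border 'c')
j=12 s[j]='b': k: 1→0; π[12]=0 (border '')
j=13 s[j]='b': π[13]=0 (border '')
j=14 s[j]='b': π[14]=0 (border '')
j=15 s[j]='a': π[15]=0 (border '')
j=16 s[j]='c': π[16]=1 (border 'c')
j=17 s[j]='g': k: 1→0; π[17]=0 (border '')
j=18 s[j]='a': π[18]=0 (border '')
j=19 s[j]='d': π[19]=0 (border '')
j=20 s[j]='c': π[20]=1 (border 'c')
j=21 s[j]='e': k: 1→0; π[21]=0 (border '')
j=22 s[j]='d': π[22]=0 (border '')
j=23 s[j]='f': π[23]=0 (border '')
j=24 s[j]='a': π[24]=0 (border '')
j=25 s[j]='f': π[25]=0 (border '')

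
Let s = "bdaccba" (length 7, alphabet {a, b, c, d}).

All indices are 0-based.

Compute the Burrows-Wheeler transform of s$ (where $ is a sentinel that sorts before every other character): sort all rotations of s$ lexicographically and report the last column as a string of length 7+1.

abdc$cab

rank  rotation  last
    0  $bdaccba  a
    1  a$bdaccb  b
    2  accba$bd  d
    3  ba$bdacc  c
    4  bdaccba$  $
    5  cba$bdac  c
    6  ccba$bda  a
    7  daccba$b  b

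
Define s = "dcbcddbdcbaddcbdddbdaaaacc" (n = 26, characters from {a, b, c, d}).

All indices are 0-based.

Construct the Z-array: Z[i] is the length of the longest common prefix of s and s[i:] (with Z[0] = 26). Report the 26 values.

Z[0]=26
i=1: i≥r, start 0; Z[1]=0
i=2: i≥r, start 0; Z[2]=0
i=3: i≥r, start 0; Z[3]=0
i=4: i≥r, start 0; Z[4]=1 scan→box=[4,5)
i=5: i≥r, start 0; Z[5]=1 scan→box=[5,6)
i=6: i≥r, start 0; Z[6]=0
i=7: i≥r, start 0; Z[7]=3 scan→box=[7,10)
i=8: min(r-i=2, Z[1]=0)=0; Z[8]=0
i=9: min(r-i=1, Z[2]=0)=0; Z[9]=0
i=10: i≥r, start 0; Z[10]=0
i=11: i≥r, start 0; Z[11]=1 scan→box=[11,12)
i=12: i≥r, start 0; Z[12]=3 scan→box=[12,15)
i=13: min(r-i=2, Z[1]=0)=0; Z[13]=0
i=14: min(r-i=1, Z[2]=0)=0; Z[14]=0
i=15: i≥r, start 0; Z[15]=1 scan→box=[15,16)
i=16: i≥r, start 0; Z[16]=1 scan→box=[16,17)
i=17: i≥r, start 0; Z[17]=1 scan→box=[17,18)
i=18: i≥r, start 0; Z[18]=0
i=19: i≥r, start 0; Z[19]=1 scan→box=[19,20)
i=20: i≥r, start 0; Z[20]=0
i=21: i≥r, start 0; Z[21]=0
i=22: i≥r, start 0; Z[22]=0
i=23: i≥r, start 0; Z[23]=0
i=24: i≥r, start 0; Z[24]=0
i=25: i≥r, start 0; Z[25]=0

[26, 0, 0, 0, 1, 1, 0, 3, 0, 0, 0, 1, 3, 0, 0, 1, 1, 1, 0, 1, 0, 0, 0, 0, 0, 0]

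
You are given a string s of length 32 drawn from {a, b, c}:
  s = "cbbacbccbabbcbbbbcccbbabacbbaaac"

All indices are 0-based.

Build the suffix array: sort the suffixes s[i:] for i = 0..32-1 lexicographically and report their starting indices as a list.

[28, 29, 22, 9, 30, 24, 3, 27, 21, 8, 23, 2, 26, 20, 1, 13, 14, 10, 15, 11, 5, 16, 31, 7, 25, 19, 0, 12, 4, 6, 18, 17]

rank→(start, suffix):
  0 → (28, 'aaac')
  1 → (29, 'aac')
  2 → (22, 'abacbbaaac')
  3 → (9, 'abbcbbbbcccbbabacbbaaac')
  4 → (30, 'ac')
  5 → (24, 'acbbaaac')
  6 → (3, 'acbccbabbcbbbbcccbbabacbbaaac')
  7 → (27, 'baaac')
  8 → (21, 'babacbbaaac')
  9 → (8, 'babbcbbbbcccbbabacbbaaac')
  10 → (23, 'bacbbaaac')
  11 → (2, 'bacbccbabbcbbbbcccbbabacbbaaac')
  12 → (26, 'bbaaac')
  13 → (20, 'bbabacbbaaac')
  14 → (1, 'bbacbccbabbcbbbbcccbbabacbbaaac')
  15 → (13, 'bbbbcccbbabacbbaaac')
  16 → (14, 'bbbcccbbabacbbaaac')
  17 → (10, 'bbcbbbbcccbbabacbbaaac')
  18 → (15, 'bbcccbbabacbbaaac')
  19 → (11, 'bcbbbbcccbbabacbbaaac')
  20 → (5, 'bccbabbcbbbbcccbbabacbbaaac')
  21 → (16, 'bcccbbabacbbaaac')
  22 → (31, 'c')
  23 → (7, 'cbabbcbbbbcccbbabacbbaaac')
  24 → (25, 'cbbaaac')
  25 → (19, 'cbbabacbbaaac')
  26 → (0, 'cbbacbccbabbcbbbbcccbbabacbbaaac')
  27 → (12, 'cbbbbcccbbabacbbaaac')
  28 → (4, 'cbccbabbcbbbbcccbbabacbbaaac')
  29 → (6, 'ccbabbcbbbbcccbbabacbbaaac')
  30 → (18, 'ccbbabacbbaaac')
  31 → (17, 'cccbbabacbbaaac')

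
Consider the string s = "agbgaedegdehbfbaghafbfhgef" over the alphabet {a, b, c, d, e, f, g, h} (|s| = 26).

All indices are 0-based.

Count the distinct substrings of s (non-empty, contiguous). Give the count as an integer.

328

rank | idx | suffix
   0 |   4 | aedegdehbfbaghafbfhgef
   1 |  18 | afbfhgef
   2 |   0 | agbgaedegdehbfbaghafbfhgef
   3 |  15 | aghafbfhgef
   4 |  14 | baghafbfhgef
   5 |  12 | bfbaghafbfhgef
   6 |  20 | bfhgef
   7 |   2 | bgaedegdehbfbaghafbfhgef
   8 |   6 | degdehbfbaghafbfhgef
   9 |   9 | dehbfbaghafbfhgef
  10 |   5 | edegdehbfbaghafbfhgef
  11 |  24 | ef
  12 |   7 | egdehbfbaghafbfhgef
  13 |  10 | ehbfbaghafbfhgef
  14 |  25 | f
  15 |  13 | fbaghafbfhgef
  16 |  19 | fbfhgef
  17 |  21 | fhgef
  18 |   3 | gaedegdehbfbaghafbfhgef
  19 |   1 | gbgaedegdehbfbaghafbfhgef
  20 |   8 | gdehbfbaghafbfhgef
  21 |  23 | gef
  22 |  16 | ghafbfhgef
  23 |  17 | hafbfhgef
  24 |  11 | hbfbaghafbfhgef
  25 |  22 | hgef

SA = [4, 18, 0, 15, 14, 12, 20, 2, 6, 9, 5, 24, 7, 10, 25, 13, 19, 21, 3, 1, 8, 23, 16, 17, 11, 22]
i: (SA[i-1],SA[i]) lcp shared
  1: (4,18) 1 'a'
  2: (18,0) 1 'a'
  3: (0,15) 2 'ag'
  4: (15,14) 0 ''
  5: (14,12) 1 'b'
  6: (12,20) 2 'bf'
  7: (20,2) 1 'b'
  8: (2,6) 0 ''
  9: (6,9) 2 'de'
  10: (9,5) 0 ''
  11: (5,24) 1 'e'
  12: (24,7) 1 'e'
  13: (7,10) 1 'e'
  14: (10,25) 0 ''
  15: (25,13) 1 'f'
  16: (13,19) 2 'fb'
  17: (19,21) 1 'f'
  18: (21,3) 0 ''
  19: (3,1) 1 'g'
  20: (1,8) 1 'g'
  21: (8,23) 1 'g'
  22: (23,16) 1 'g'
  23: (16,17) 0 ''
  24: (17,11) 1 'h'
  25: (11,22) 1 'h'

n(n+1)/2 = 26·27/2 = 351
Σ LCP = 0 + 1 + 1 + 2 + 0 + 1 + 2 + 1 + 0 + 2 + 0 + 1 + 1 + 1 + 0 + 1 + 2 + 1 + 0 + 1 + 1 + 1 + 1 + 0 + 1 + 1 = 23
distinct = 351 − 23 = 328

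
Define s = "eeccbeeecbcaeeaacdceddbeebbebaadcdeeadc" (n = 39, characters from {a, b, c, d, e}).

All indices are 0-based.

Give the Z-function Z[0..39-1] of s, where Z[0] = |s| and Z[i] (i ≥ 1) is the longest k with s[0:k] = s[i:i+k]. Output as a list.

[39, 1, 0, 0, 0, 2, 3, 1, 0, 0, 0, 0, 2, 1, 0, 0, 0, 0, 0, 1, 0, 0, 0, 2, 1, 0, 0, 1, 0, 0, 0, 0, 0, 0, 2, 1, 0, 0, 0]

Z[0]=39
i=1: fresh scan; Z[1]=1 extend→box=[1,2)
i=2: fresh scan; Z[2]=0
i=3: fresh scan; Z[3]=0
i=4: fresh scan; Z[4]=0
i=5: fresh scan; Z[5]=2 extend→box=[5,7)
i=6: min(r-i=1, Z[1]=1)=1; Z[6]=3 extend→box=[6,9)
i=7: min(r-i=2, Z[1]=1)=1; Z[7]=1
i=8: min(r-i=1, Z[2]=0)=0; Z[8]=0
i=9: fresh scan; Z[9]=0
i=10: fresh scan; Z[10]=0
i=11: fresh scan; Z[11]=0
i=12: fresh scan; Z[12]=2 extend→box=[12,14)
i=13: min(r-i=1, Z[1]=1)=1; Z[13]=1
i=14: fresh scan; Z[14]=0
i=15: fresh scan; Z[15]=0
i=16: fresh scan; Z[16]=0
i=17: fresh scan; Z[17]=0
i=18: fresh scan; Z[18]=0
i=19: fresh scan; Z[19]=1 extend→box=[19,20)
i=20: fresh scan; Z[20]=0
i=21: fresh scan; Z[21]=0
i=22: fresh scan; Z[22]=0
i=23: fresh scan; Z[23]=2 extend→box=[23,25)
i=24: min(r-i=1, Z[1]=1)=1; Z[24]=1
i=25: fresh scan; Z[25]=0
i=26: fresh scan; Z[26]=0
i=27: fresh scan; Z[27]=1 extend→box=[27,28)
i=28: fresh scan; Z[28]=0
i=29: fresh scan; Z[29]=0
i=30: fresh scan; Z[30]=0
i=31: fresh scan; Z[31]=0
i=32: fresh scan; Z[32]=0
i=33: fresh scan; Z[33]=0
i=34: fresh scan; Z[34]=2 extend→box=[34,36)
i=35: min(r-i=1, Z[1]=1)=1; Z[35]=1
i=36: fresh scan; Z[36]=0
i=37: fresh scan; Z[37]=0
i=38: fresh scan; Z[38]=0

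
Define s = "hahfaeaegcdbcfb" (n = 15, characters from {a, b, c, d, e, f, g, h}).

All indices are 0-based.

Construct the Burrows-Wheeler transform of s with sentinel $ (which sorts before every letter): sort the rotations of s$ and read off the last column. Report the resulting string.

rank  rotation          last
    0  $hahfaeaegcdbcfb  b
    1  aeaegcdbcfb$hahf  f
    2  aegcdbcfb$hahfae  e
    3  ahfaeaegcdbcfb$h  h
    4  b$hahfaeaegcdbcf  f
    5  bcfb$hahfaeaegcd  d
    6  cdbcfb$hahfaeaeg  g
    7  cfb$hahfaeaegcdb  b
    8  dbcfb$hahfaeaegc  c
    9  eaegcdbcfb$hahfa  a
   10  egcdbcfb$hahfaea  a
   11  faeaegcdbcfb$hah  h
   12  fb$hahfaeaegcdbc  c
   13  gcdbcfb$hahfaeae  e
   14  hahfaeaegcdbcfb$  $
   15  hfaeaegcdbcfb$ha  a

bfehfdgbcaahce$a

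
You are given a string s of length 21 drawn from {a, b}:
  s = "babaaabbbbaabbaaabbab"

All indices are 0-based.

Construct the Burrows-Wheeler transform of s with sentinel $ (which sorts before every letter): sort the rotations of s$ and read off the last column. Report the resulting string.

rank  rotation                last
    0  $babaaabbbbaabbaaabbab  b
    1  aaabbab$babaaabbbbaabb  b
    2  aaabbbbaabbaaabbab$bab  b
    3  aabbaaabbab$babaaabbbb  b
    4  aabbab$babaaabbbbaabba  a
    5  aabbbbaabbaaabbab$baba  a
    6  ab$babaaabbbbaabbaaabb  b
    7  abaaabbbbaabbaaabbab$b  b
    8  abbaaabbab$babaaabbbba  a
    9  abbab$babaaabbbbaabbaa  a
   10  abbbbaabbaaabbab$babaa  a
   11  b$babaaabbbbaabbaaabba  a
   12  baaabbab$babaaabbbbaab  b
   13  baaabbbbaabbaaabbab$ba  a
   14  baabbaaabbab$babaaabbb  b
   15  bab$babaaabbbbaabbaaab  b
   16  babaaabbbbaabbaaabbab$  $
   17  bbaaabbab$babaaabbbbaa  a
   18  bbaabbaaabbab$babaaabb  b
   19  bbab$babaaabbbbaabbaaa  a
   20  bbbaabbaaabbab$babaaab  b
   21  bbbbaabbaaabbab$babaaa  a

bbbbaabbaaaababb$ababa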